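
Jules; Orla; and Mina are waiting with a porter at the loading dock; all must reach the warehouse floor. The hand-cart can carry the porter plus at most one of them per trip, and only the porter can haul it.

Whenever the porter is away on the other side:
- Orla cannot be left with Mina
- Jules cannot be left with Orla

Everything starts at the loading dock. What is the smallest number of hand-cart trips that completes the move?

7

Counting alone: the porter can take at most 1 across per trip to the warehouse floor, so moving all 3 needs at least 3 loaded trips out, with a return between consecutive ones — at least 5 crossings.
The safety rule pushes this higher. Following every safe sequence of crossings, the most of the 3 that can be at the warehouse floor as the hand-cart arrives there on crossing 5 is 2 — never all 3.
So no plan with fewer than 7 crossings exists, and this one achieves 7:
1. Porter goes to the warehouse floor with Orla.  [the loading dock: Jules, Mina | the warehouse floor: Orla]
2. Porter goes back to the loading dock alone.  [the loading dock: Jules, Mina | the warehouse floor: Orla]
3. Porter goes to the warehouse floor with Jules.  [the loading dock: Mina | the warehouse floor: Jules, Orla]
4. Porter goes back to the loading dock with Orla.  [the loading dock: Mina, Orla | the warehouse floor: Jules]
5. Porter goes to the warehouse floor with Mina.  [the loading dock: Orla | the warehouse floor: Jules, Mina]
6. Porter goes back to the loading dock alone.  [the loading dock: Orla | the warehouse floor: Jules, Mina]
7. Porter goes to the warehouse floor with Orla.  [the loading dock: — | the warehouse floor: Jules, Mina, Orla]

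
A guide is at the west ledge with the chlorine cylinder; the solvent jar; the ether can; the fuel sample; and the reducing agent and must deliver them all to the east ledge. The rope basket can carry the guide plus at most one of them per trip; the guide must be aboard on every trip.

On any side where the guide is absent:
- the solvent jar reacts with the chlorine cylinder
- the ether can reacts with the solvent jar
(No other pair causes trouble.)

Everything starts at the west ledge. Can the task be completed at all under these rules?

1. Guide goes to the east ledge with the solvent jar.  [the west ledge: the chlorine cylinder, the ether can, the fuel sample, the reducing agent | the east ledge: the solvent jar]
2. Guide goes back to the west ledge alone.  [the west ledge: the chlorine cylinder, the ether can, the fuel sample, the reducing agent | the east ledge: the solvent jar]
3. Guide goes to the east ledge with the chlorine cylinder.  [the west ledge: the ether can, the fuel sample, the reducing agent | the east ledge: the chlorine cylinder, the solvent jar]
4. Guide goes back to the west ledge with the solvent jar.  [the west ledge: the ether can, the fuel sample, the reducing agent, the solvent jar | the east ledge: the chlorine cylinder]
5. Guide goes to the east ledge with the ether can.  [the west ledge: the fuel sample, the reducing agent, the solvent jar | the east ledge: the chlorine cylinder, the ether can]
6. Guide goes back to the west ledge alone.  [the west ledge: the fuel sample, the reducing agent, the solvent jar | the east ledge: the chlorine cylinder, the ether can]
7. Guide goes to the east ledge with the fuel sample.  [the west ledge: the reducing agent, the solvent jar | the east ledge: the chlorine cylinder, the ether can, the fuel sample]
8. Guide goes back to the west ledge alone.  [the west ledge: the reducing agent, the solvent jar | the east ledge: the chlorine cylinder, the ether can, the fuel sample]
9. Guide goes to the east ledge with the reducing agent.  [the west ledge: the solvent jar | the east ledge: the chlorine cylinder, the ether can, the fuel sample, the reducing agent]
10. Guide goes back to the west ledge alone.  [the west ledge: the solvent jar | the east ledge: the chlorine cylinder, the ether can, the fuel sample, the reducing agent]
11. Guide goes to the east ledge with the solvent jar.  [the west ledge: — | the east ledge: the chlorine cylinder, the ether can, the fuel sample, the reducing agent, the solvent jar]

Yes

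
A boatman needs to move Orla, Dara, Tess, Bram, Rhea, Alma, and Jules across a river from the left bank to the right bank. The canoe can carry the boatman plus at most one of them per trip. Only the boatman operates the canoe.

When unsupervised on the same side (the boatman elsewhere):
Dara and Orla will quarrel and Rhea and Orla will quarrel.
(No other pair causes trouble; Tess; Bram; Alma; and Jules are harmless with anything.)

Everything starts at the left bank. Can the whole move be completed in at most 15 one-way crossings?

Yes

Yes — this plan uses 15 crossings (≤ 15):
1. Boatman goes to the right bank with Orla.  [the left bank: Alma, Bram, Dara, Jules, Rhea, Tess | the right bank: Orla]
2. Boatman goes back to the left bank alone.  [the left bank: Alma, Bram, Dara, Jules, Rhea, Tess | the right bank: Orla]
3. Boatman goes to the right bank with Dara.  [the left bank: Alma, Bram, Jules, Rhea, Tess | the right bank: Dara, Orla]
4. Boatman goes back to the left bank with Orla.  [the left bank: Alma, Bram, Jules, Orla, Rhea, Tess | the right bank: Dara]
5. Boatman goes to the right bank with Rhea.  [the left bank: Alma, Bram, Jules, Orla, Tess | the right bank: Dara, Rhea]
6. Boatman goes back to the left bank alone.  [the left bank: Alma, Bram, Jules, Orla, Tess | the right bank: Dara, Rhea]
7. Boatman goes to the right bank with Tess.  [the left bank: Alma, Bram, Jules, Orla | the right bank: Dara, Rhea, Tess]
8. Boatman goes back to the left bank alone.  [the left bank: Alma, Bram, Jules, Orla | the right bank: Dara, Rhea, Tess]
9. Boatman goes to the right bank with Bram.  [the left bank: Alma, Jules, Orla | the right bank: Bram, Dara, Rhea, Tess]
10. Boatman goes back to the left bank alone.  [the left bank: Alma, Jules, Orla | the right bank: Bram, Dara, Rhea, Tess]
11. Boatman goes to the right bank with Alma.  [the left bank: Jules, Orla | the right bank: Alma, Bram, Dara, Rhea, Tess]
12. Boatman goes back to the left bank alone.  [the left bank: Jules, Orla | the right bank: Alma, Bram, Dara, Rhea, Tess]
13. Boatman goes to the right bank with Jules.  [the left bank: Orla | the right bank: Alma, Bram, Dara, Jules, Rhea, Tess]
14. Boatman goes back to the left bank alone.  [the left bank: Orla | the right bank: Alma, Bram, Dara, Jules, Rhea, Tess]
15. Boatman goes to the right bank with Orla.  [the left bank: — | the right bank: Alma, Bram, Dara, Jules, Orla, Rhea, Tess]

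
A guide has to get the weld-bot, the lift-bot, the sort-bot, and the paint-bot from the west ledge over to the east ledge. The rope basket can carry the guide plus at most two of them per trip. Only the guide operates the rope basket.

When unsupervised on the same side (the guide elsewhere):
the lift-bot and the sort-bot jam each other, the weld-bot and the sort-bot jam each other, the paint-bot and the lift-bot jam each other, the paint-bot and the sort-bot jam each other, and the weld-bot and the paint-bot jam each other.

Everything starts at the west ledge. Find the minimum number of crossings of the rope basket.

5

Counting alone: the guide can take at most 2 across per trip to the east ledge, so moving all 4 needs at least 2 loaded trips out, with a return between consecutive ones — at least 3 crossings.
The safety rule pushes this higher. Following every safe sequence of crossings, the most of the 4 that can be at the east ledge as the rope basket arrives there on crossing 3 is 3 — never all 4.
So no plan with fewer than 5 crossings exists, and this one achieves 5:
1. Guide goes to the east ledge with the paint-bot and the sort-bot.
2. Guide goes back to the west ledge with the sort-bot.
3. Guide goes to the east ledge with the lift-bot and the weld-bot.
4. Guide goes back to the west ledge with the paint-bot.
5. Guide goes to the east ledge with the paint-bot and the sort-bot.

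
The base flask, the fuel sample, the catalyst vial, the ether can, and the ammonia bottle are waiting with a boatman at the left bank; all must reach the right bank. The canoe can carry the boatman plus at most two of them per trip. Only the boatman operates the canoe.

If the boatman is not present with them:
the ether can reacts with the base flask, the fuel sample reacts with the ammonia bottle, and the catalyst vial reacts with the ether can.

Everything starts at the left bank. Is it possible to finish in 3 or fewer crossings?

No

Counting alone: the boatman can take at most 2 across per trip to the right bank, so moving all 5 needs at least 3 loaded trips out, with a return between consecutive ones — at least 5 crossings.
Since 3 < 5, 3 crossings cannot be enough. (The shortest complete plan in fact takes 5:)
1. Boatman goes to the right bank with the ether can and the fuel sample.  [the left bank: the ammonia bottle, the base flask, the catalyst vial | the right bank: the ether can, the fuel sample]
2. Boatman goes back to the left bank alone.  [the left bank: the ammonia bottle, the base flask, the catalyst vial | the right bank: the ether can, the fuel sample]
3. Boatman goes to the right bank with the base flask and the catalyst vial.  [the left bank: the ammonia bottle | the right bank: the base flask, the catalyst vial, the ether can, the fuel sample]
4. Boatman goes back to the left bank with the ether can.  [the left bank: the ammonia bottle, the ether can | the right bank: the base flask, the catalyst vial, the fuel sample]
5. Boatman goes to the right bank with the ammonia bottle and the ether can.  [the left bank: — | the right bank: the ammonia bottle, the base flask, the catalyst vial, the ether can, the fuel sample]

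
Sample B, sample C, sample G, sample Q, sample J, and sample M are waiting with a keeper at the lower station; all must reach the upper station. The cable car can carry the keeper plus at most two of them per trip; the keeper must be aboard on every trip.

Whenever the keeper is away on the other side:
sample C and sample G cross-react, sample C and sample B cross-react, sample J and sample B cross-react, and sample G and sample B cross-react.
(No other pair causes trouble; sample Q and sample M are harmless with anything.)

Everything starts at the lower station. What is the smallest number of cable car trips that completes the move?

Counting alone: the keeper can take at most 2 across per trip to the upper station, so moving all 6 needs at least 3 loaded trips out, with a return between consecutive ones — at least 5 crossings.
The safety rule pushes this higher. Following every safe sequence of crossings, the most of the 6 that can be at the upper station as the cable car arrives there on crossings 5, 7 is 4, 5 respectively — never all 6.
So no plan with fewer than 9 crossings exists, and this one achieves 9:
1. Keeper goes to the upper station with sample B and sample C.
2. Keeper goes back to the lower station with sample B.
3. Keeper goes to the upper station with sample B and sample Q.
4. Keeper goes back to the lower station with sample B.
5. Keeper goes to the upper station with sample B and sample J.
6. Keeper goes back to the lower station with sample B.
7. Keeper goes to the upper station with sample B and sample M.
8. Keeper goes back to the lower station with sample B.
9. Keeper goes to the upper station with sample B and sample G.

9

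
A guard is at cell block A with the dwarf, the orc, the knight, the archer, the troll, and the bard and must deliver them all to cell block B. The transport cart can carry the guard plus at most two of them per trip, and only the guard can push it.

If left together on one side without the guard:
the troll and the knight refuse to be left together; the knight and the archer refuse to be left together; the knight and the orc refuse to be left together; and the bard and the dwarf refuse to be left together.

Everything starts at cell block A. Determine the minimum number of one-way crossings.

Counting alone: the guard can take at most 2 across per trip to cell block B, so moving all 6 needs at least 3 loaded trips out, with a return between consecutive ones — at least 5 crossings.
The safety rule pushes this higher. Following every safe sequence of crossings, the most of the 6 that can be at cell block B as the transport cart arrives there on crossing 5 is 5 — never all 6.
So no plan with fewer than 7 crossings exists, and this one achieves 7:
1. Guard goes to cell block B with the dwarf and the knight.  [cell block A: the archer, the bard, the orc, the troll | cell block B: the dwarf, the knight]
2. Guard goes back to cell block A alone.  [cell block A: the archer, the bard, the orc, the troll | cell block B: the dwarf, the knight]
3. Guard goes to cell block B with the orc.  [cell block A: the archer, the bard, the troll | cell block B: the dwarf, the knight, the orc]
4. Guard goes back to cell block A with the knight.  [cell block A: the archer, the bard, the knight, the troll | cell block B: the dwarf, the orc]
5. Guard goes to cell block B with the archer and the troll.  [cell block A: the bard, the knight | cell block B: the archer, the dwarf, the orc, the troll]
6. Guard goes back to cell block A alone.  [cell block A: the bard, the knight | cell block B: the archer, the dwarf, the orc, the troll]
7. Guard goes to cell block B with the bard and the knight.  [cell block A: — | cell block B: the archer, the bard, the dwarf, the knight, the orc, the troll]

7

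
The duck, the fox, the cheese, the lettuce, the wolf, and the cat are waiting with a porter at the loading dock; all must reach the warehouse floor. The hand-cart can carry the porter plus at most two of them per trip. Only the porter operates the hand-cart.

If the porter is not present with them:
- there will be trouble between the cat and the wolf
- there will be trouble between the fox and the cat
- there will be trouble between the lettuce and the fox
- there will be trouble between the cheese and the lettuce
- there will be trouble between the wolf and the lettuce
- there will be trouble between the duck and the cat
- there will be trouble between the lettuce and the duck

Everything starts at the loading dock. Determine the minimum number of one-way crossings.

7

Counting alone: the porter can take at most 2 across per trip to the warehouse floor, so moving all 6 needs at least 3 loaded trips out, with a return between consecutive ones — at least 5 crossings.
The safety rule pushes this higher. Following every safe sequence of crossings, the most of the 6 that can be at the warehouse floor as the hand-cart arrives there on crossing 5 is 4 — never all 6.
So no plan with fewer than 7 crossings exists, and this one achieves 7:
1. Porter goes to the warehouse floor with the cat and the lettuce.
2. Porter goes back to the loading dock alone.
3. Porter goes to the warehouse floor with the duck and the fox.
4. Porter goes back to the loading dock with the cat and the lettuce.
5. Porter goes to the warehouse floor with the cheese and the wolf.
6. Porter goes back to the loading dock alone.
7. Porter goes to the warehouse floor with the cat and the lettuce.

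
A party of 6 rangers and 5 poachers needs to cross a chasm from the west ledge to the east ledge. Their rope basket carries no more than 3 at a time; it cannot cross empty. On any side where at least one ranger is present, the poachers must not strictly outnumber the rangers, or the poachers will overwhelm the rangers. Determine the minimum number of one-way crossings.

9

Counting alone: each trip to the east ledge takes at most 3 across and each return brings at least 1 back, so after t trips out (and t−1 returns) at most 3t − (t−1) of the 11 are across; that first reaches 11 at t = 5, so at least 9 crossings are needed.
The plan below uses exactly 9 crossings, so it is optimal:
1. 3 poachers → the east ledge.  (the west ledge: 6R 2P; the east ledge: 0R 3P)
2. 1 poacher ← the west ledge.  (the west ledge: 6R 3P; the east ledge: 0R 2P)
3. 3 rangers → the east ledge.  (the west ledge: 3R 3P; the east ledge: 3R 2P)
4. 1 ranger ← the west ledge.  (the west ledge: 4R 3P; the east ledge: 2R 2P)
5. 2 rangers and 1 poacher → the east ledge.  (the west ledge: 2R 2P; the east ledge: 4R 3P)
6. 1 ranger ← the west ledge.  (the west ledge: 3R 2P; the east ledge: 3R 3P)
7. 2 rangers and 1 poacher → the east ledge.  (the west ledge: 1R 1P; the east ledge: 5R 4P)
8. 1 ranger ← the west ledge.  (the west ledge: 2R 1P; the east ledge: 4R 4P)
9. 2 rangers and 1 poacher → the east ledge.  (the west ledge: 0R 0P; the east ledge: 6R 5P)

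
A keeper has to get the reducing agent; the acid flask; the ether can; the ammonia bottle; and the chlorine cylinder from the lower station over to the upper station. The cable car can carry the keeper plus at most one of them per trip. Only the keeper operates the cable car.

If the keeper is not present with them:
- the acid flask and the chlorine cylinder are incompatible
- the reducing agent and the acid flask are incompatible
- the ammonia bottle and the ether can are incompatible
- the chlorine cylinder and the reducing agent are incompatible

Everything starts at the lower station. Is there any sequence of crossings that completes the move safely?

Whatever the first load, the items left behind include a forbidden pair without the keeper. No opening move is safe, so no plan exists.

No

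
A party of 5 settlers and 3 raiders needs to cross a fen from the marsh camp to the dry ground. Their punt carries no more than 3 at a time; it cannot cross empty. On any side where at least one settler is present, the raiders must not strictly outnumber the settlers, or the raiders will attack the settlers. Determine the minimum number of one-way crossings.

7

Counting alone: each trip to the dry ground takes at most 3 across and each return brings at least 1 back, so after t trips out (and t−1 returns) at most 3t − (t−1) of the 8 are across; that first reaches 8 at t = 4, so at least 7 crossings are needed.
The plan below uses exactly 7 crossings, so it is optimal:
1. 2 raiders → the dry ground.  (the marsh camp: 5S 1R; the dry ground: 0S 2R)
2. 1 raider ← the marsh camp.  (the marsh camp: 5S 2R; the dry ground: 0S 1R)
3. 2 settlers and 1 raider → the dry ground.  (the marsh camp: 3S 1R; the dry ground: 2S 2R)
4. 1 raider ← the marsh camp.  (the marsh camp: 3S 2R; the dry ground: 2S 1R)
5. 1 settler and 2 raiders → the dry ground.  (the marsh camp: 2S 0R; the dry ground: 3S 3R)
6. 1 raider ← the marsh camp.  (the marsh camp: 2S 1R; the dry ground: 3S 2R)
7. 2 settlers and 1 raider → the dry ground.  (the marsh camp: 0S 0R; the dry ground: 5S 3R)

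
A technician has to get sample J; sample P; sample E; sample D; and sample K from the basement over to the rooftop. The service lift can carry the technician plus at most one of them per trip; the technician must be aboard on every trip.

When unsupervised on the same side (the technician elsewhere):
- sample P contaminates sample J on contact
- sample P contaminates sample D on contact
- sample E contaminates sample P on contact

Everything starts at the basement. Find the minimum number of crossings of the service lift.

Following every safe sequence of crossings from the start, the most of the 5 that can be at the rooftop as the service lift arrives there on crossings 1, 3, 5 is 1, 2, 3 respectively; the best ever achieved is 3 of 5.
From crossing 7 on, no configuration arises that was not already reachable earlier: only 18 distinct safe configurations (who is on which side, and where the service lift is) can ever be reached, none of them has everyone across, and every continuation just revisits them. So no valid plan exists.

impossible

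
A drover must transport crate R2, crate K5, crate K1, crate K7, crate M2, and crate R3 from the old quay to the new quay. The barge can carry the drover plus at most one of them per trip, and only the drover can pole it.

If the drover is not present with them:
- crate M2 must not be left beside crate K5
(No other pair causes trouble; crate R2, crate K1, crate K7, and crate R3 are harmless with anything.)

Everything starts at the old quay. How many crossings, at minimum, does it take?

Counting alone: the drover can take at most 1 across per trip to the new quay, so moving all 6 needs at least 6 loaded trips out, with a return between consecutive ones — at least 11 crossings.
The plan below uses exactly 11 crossings, so it is optimal:
1. Drover goes to the new quay with crate K5.
2. Drover goes back to the old quay alone.
3. Drover goes to the new quay with crate R2.
4. Drover goes back to the old quay alone.
5. Drover goes to the new quay with crate K1.
6. Drover goes back to the old quay alone.
7. Drover goes to the new quay with crate K7.
8. Drover goes back to the old quay alone.
9. Drover goes to the new quay with crate R3.
10. Drover goes back to the old quay alone.
11. Drover goes to the new quay with crate M2.

11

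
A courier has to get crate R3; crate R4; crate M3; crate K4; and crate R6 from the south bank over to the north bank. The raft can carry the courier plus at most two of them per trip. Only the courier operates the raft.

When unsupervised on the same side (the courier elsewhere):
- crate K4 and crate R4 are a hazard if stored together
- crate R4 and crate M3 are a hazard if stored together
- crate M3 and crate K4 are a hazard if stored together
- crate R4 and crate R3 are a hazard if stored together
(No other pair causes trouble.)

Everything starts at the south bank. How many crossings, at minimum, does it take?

Counting alone: the courier can take at most 2 across per trip to the north bank, so moving all 5 needs at least 3 loaded trips out, with a return between consecutive ones — at least 5 crossings.
The safety rule pushes this higher. Following every safe sequence of crossings, the most of the 5 that can be at the north bank as the raft arrives there on crossing 5 is 4 — never all 5.
So no plan with fewer than 7 crossings exists, and this one achieves 7:
1. Courier goes to the north bank with crate M3 and crate R4.  [the south bank: crate K4, crate R3, crate R6 | the north bank: crate M3, crate R4]
2. Courier goes back to the south bank with crate R4.  [the south bank: crate K4, crate R3, crate R4, crate R6 | the north bank: crate M3]
3. Courier goes to the north bank with crate R3 and crate R4.  [the south bank: crate K4, crate R6 | the north bank: crate M3, crate R3, crate R4]
4. Courier goes back to the south bank with crate R4.  [the south bank: crate K4, crate R4, crate R6 | the north bank: crate M3, crate R3]
5. Courier goes to the north bank with crate R4 and crate R6.  [the south bank: crate K4 | the north bank: crate M3, crate R3, crate R4, crate R6]
6. Courier goes back to the south bank with crate R4.  [the south bank: crate K4, crate R4 | the north bank: crate M3, crate R3, crate R6]
7. Courier goes to the north bank with crate K4 and crate R4.  [the south bank: — | the north bank: crate K4, crate M3, crate R3, crate R4, crate R6]

7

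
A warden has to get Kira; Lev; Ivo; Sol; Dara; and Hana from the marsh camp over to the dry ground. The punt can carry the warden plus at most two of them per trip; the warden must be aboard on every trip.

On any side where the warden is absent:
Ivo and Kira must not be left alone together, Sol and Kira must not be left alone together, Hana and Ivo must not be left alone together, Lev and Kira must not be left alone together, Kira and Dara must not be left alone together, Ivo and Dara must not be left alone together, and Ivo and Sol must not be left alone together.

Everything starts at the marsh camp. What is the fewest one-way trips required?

Counting alone: the warden can take at most 2 across per trip to the dry ground, so moving all 6 needs at least 3 loaded trips out, with a return between consecutive ones — at least 5 crossings.
The safety rule pushes this higher. Following every safe sequence of crossings, the most of the 6 that can be at the dry ground as the punt arrives there on crossings 5, 7 is 4, 5 respectively — never all 6.
So no plan with fewer than 9 crossings exists, and this one achieves 9:
1. Warden goes to the dry ground with Ivo and Kira.
2. Warden goes back to the marsh camp with Kira.
3. Warden goes to the dry ground with Kira and Lev.
4. Warden goes back to the marsh camp with Kira.
5. Warden goes to the dry ground with Dara and Sol.
6. Warden goes back to the marsh camp with Ivo.
7. Warden goes to the dry ground with Hana and Kira.
8. Warden goes back to the marsh camp with Kira.
9. Warden goes to the dry ground with Ivo and Kira.

9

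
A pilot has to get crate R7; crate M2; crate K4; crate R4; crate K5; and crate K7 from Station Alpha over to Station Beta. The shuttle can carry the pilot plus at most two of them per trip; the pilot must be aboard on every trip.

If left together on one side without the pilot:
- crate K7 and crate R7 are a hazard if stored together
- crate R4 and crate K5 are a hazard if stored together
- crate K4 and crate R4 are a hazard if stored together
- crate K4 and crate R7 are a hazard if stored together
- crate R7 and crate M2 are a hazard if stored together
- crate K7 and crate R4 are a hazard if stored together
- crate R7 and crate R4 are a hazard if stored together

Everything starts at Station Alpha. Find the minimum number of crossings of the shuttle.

Counting alone: the pilot can take at most 2 across per trip to Station Beta, so moving all 6 needs at least 3 loaded trips out, with a return between consecutive ones — at least 5 crossings.
The safety rule pushes this higher. Following every safe sequence of crossings, the most of the 6 that can be at Station Beta as the shuttle arrives there on crossings 5, 7 is 4, 5 respectively — never all 6.
So no plan with fewer than 9 crossings exists, and this one achieves 9:
1. Pilot goes to Station Beta with crate R4 and crate R7.  [Station Alpha: crate K4, crate K5, crate K7, crate M2 | Station Beta: crate R4, crate R7]
2. Pilot goes back to Station Alpha with crate R7.  [Station Alpha: crate K4, crate K5, crate K7, crate M2, crate R7 | Station Beta: crate R4]
3. Pilot goes to Station Beta with crate M2 and crate R7.  [Station Alpha: crate K4, crate K5, crate K7 | Station Beta: crate M2, crate R4, crate R7]
4. Pilot goes back to Station Alpha with crate R7.  [Station Alpha: crate K4, crate K5, crate K7, crate R7 | Station Beta: crate M2, crate R4]
5. Pilot goes to Station Beta with crate K4 and crate K7.  [Station Alpha: crate K5, crate R7 | Station Beta: crate K4, crate K7, crate M2, crate R4]
6. Pilot goes back to Station Alpha with crate R4.  [Station Alpha: crate K5, crate R4, crate R7 | Station Beta: crate K4, crate K7, crate M2]
7. Pilot goes to Station Beta with crate K5 and crate R7.  [Station Alpha: crate R4 | Station Beta: crate K4, crate K5, crate K7, crate M2, crate R7]
8. Pilot goes back to Station Alpha with crate R7.  [Station Alpha: crate R4, crate R7 | Station Beta: crate K4, crate K5, crate K7, crate M2]
9. Pilot goes to Station Beta with crate R4 and crate R7.  [Station Alpha: — | Station Beta: crate K4, crate K5, crate K7, crate M2, crate R4, crate R7]

9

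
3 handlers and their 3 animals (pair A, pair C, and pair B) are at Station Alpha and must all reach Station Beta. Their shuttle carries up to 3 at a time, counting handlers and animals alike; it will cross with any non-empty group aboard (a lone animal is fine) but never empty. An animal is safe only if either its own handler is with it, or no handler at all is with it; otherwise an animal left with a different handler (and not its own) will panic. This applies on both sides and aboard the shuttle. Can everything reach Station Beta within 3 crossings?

Counting alone: each trip to Station Beta takes at most 3 across and each return brings at least 1 back, so after t trips out (and t−1 returns) at most 3t − (t−1) of the 6 are across; that first reaches 6 at t = 3, so at least 5 crossings are needed.
Since 3 < 5, 3 crossings cannot be enough. (The shortest complete plan in fact takes 5:)
1. animal A and handler A cross → Station Beta.
2. handler A crosses ← Station Alpha.
3. handler A, handler B, and handler C cross → Station Beta.
4. animal A crosses ← Station Alpha.
5. animal A, animal B, and animal C cross → Station Beta.

No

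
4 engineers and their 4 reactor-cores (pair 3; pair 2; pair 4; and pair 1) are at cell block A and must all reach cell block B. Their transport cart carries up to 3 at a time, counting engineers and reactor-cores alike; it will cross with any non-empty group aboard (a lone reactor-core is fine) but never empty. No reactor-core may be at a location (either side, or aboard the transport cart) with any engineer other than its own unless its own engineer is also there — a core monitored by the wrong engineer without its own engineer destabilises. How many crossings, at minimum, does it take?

9

Counting alone: each trip to cell block B takes at most 3 across and each return brings at least 1 back, so after t trips out (and t−1 returns) at most 3t − (t−1) of the 8 are across; that first reaches 8 at t = 4, so at least 7 crossings are needed.
The safety rule pushes this higher. Following every safe sequence of crossings, the most of the 8 that can be at cell block B as the transport cart arrives there on crossing 7 is 7 — never all 8.
So no plan with fewer than 9 crossings exists, and this one achieves 9:
1. engineer 3 and reactor-core 3 cross → cell block B.
2. engineer 3 crosses ← cell block A.
3. engineer 2, engineer 3, and reactor-core 2 cross → cell block B.
4. engineer 3 and reactor-core 3 cross ← cell block A.
5. engineer 1, engineer 3, and engineer 4 cross → cell block B.
6. reactor-core 2 crosses ← cell block A.
7. reactor-core 2 and reactor-core 3 cross → cell block B.
8. reactor-core 3 crosses ← cell block A.
9. reactor-core 1, reactor-core 3, and reactor-core 4 cross → cell block B.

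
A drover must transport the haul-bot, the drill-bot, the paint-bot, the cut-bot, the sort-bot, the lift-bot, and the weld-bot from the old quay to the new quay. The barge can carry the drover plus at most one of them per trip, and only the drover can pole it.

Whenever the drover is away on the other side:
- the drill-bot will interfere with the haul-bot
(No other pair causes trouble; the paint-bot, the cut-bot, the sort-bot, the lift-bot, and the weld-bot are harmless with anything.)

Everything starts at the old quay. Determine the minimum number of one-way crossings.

Counting alone: the drover can take at most 1 across per trip to the new quay, so moving all 7 needs at least 7 loaded trips out, with a return between consecutive ones — at least 13 crossings.
The plan below uses exactly 13 crossings, so it is optimal:
1. Drover goes to the new quay with the haul-bot.
2. Drover goes back to the old quay alone.
3. Drover goes to the new quay with the paint-bot.
4. Drover goes back to the old quay alone.
5. Drover goes to the new quay with the cut-bot.
6. Drover goes back to the old quay alone.
7. Drover goes to the new quay with the sort-bot.
8. Drover goes back to the old quay alone.
9. Drover goes to the new quay with the lift-bot.
10. Drover goes back to the old quay alone.
11. Drover goes to the new quay with the weld-bot.
12. Drover goes back to the old quay alone.
13. Drover goes to the new quay with the drill-bot.

13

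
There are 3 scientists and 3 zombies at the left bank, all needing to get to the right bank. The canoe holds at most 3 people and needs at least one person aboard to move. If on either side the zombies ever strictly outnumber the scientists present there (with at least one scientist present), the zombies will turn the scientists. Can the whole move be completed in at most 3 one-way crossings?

No

Counting alone: each trip to the right bank takes at most 3 across and each return brings at least 1 back, so after t trips out (and t−1 returns) at most 3t − (t−1) of the 6 are across; that first reaches 6 at t = 3, so at least 5 crossings are needed.
Since 3 < 5, 3 crossings cannot be enough. (The shortest complete plan in fact takes 5:)
1. 2 zombies → the right bank.  (the left bank: 3S 1Z; the right bank: 0S 2Z)
2. 1 zombie ← the left bank.  (the left bank: 3S 2Z; the right bank: 0S 1Z)
3. 3 scientists → the right bank.  (the left bank: 0S 2Z; the right bank: 3S 1Z)
4. 1 zombie ← the left bank.  (the left bank: 0S 3Z; the right bank: 3S 0Z)
5. 3 zombies → the right bank.  (the left bank: 0S 0Z; the right bank: 3S 3Z)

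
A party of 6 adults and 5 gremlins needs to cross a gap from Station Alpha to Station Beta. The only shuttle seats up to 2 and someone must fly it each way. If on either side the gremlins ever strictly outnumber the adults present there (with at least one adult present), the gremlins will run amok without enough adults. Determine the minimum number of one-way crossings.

Counting alone: each trip to Station Beta takes at most 2 across and each return brings at least 1 back, so after t trips out (and t−1 returns) at most 2t − (t−1) of the 11 are across; that first reaches 11 at t = 10, so at least 19 crossings are needed.
The plan below uses exactly 19 crossings, so it is optimal:
1. 2 gremlins → Station Beta.  (Station Alpha: 6A 3G; Station Beta: 0A 2G)
2. 1 gremlin ← Station Alpha.  (Station Alpha: 6A 4G; Station Beta: 0A 1G)
3. 2 gremlins → Station Beta.  (Station Alpha: 6A 2G; Station Beta: 0A 3G)
4. 1 gremlin ← Station Alpha.  (Station Alpha: 6A 3G; Station Beta: 0A 2G)
5. 2 adults → Station Beta.  (Station Alpha: 4A 3G; Station Beta: 2A 2G)
6. 1 gremlin ← Station Alpha.  (Station Alpha: 4A 4G; Station Beta: 2A 1G)
7. 1 adult and 1 gremlin → Station Beta.  (Station Alpha: 3A 3G; Station Beta: 3A 2G)
8. 1 adult ← Station Alpha.  (Station Alpha: 4A 3G; Station Beta: 2A 2G)
9. 1 adult and 1 gremlin → Station Beta.  (Station Alpha: 3A 2G; Station Beta: 3A 3G)
10. 1 gremlin ← Station Alpha.  (Station Alpha: 3A 3G; Station Beta: 3A 2G)
11. 1 adult and 1 gremlin → Station Beta.  (Station Alpha: 2A 2G; Station Beta: 4A 3G)
12. 1 adult ← Station Alpha.  (Station Alpha: 3A 2G; Station Beta: 3A 3G)
13. 1 adult and 1 gremlin → Station Beta.  (Station Alpha: 2A 1G; Station Beta: 4A 4G)
14. 1 gremlin ← Station Alpha.  (Station Alpha: 2A 2G; Station Beta: 4A 3G)
15. 1 adult and 1 gremlin → Station Beta.  (Station Alpha: 1A 1G; Station Beta: 5A 4G)
16. 1 adult ← Station Alpha.  (Station Alpha: 2A 1G; Station Beta: 4A 4G)
17. 1 adult and 1 gremlin → Station Beta.  (Station Alpha: 1A 0G; Station Beta: 5A 5G)
18. 1 gremlin ← Station Alpha.  (Station Alpha: 1A 1G; Station Beta: 5A 4G)
19. 1 adult and 1 gremlin → Station Beta.  (Station Alpha: 0A 0G; Station Beta: 6A 5G)

19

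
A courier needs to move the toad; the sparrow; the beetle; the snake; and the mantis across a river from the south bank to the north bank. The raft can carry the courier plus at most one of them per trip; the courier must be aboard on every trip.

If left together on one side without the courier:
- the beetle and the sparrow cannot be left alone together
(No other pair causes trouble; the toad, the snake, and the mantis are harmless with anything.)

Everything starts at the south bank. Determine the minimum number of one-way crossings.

9

Counting alone: the courier can take at most 1 across per trip to the north bank, so moving all 5 needs at least 5 loaded trips out, with a return between consecutive ones — at least 9 crossings.
The plan below uses exactly 9 crossings, so it is optimal:
1. Courier goes to the north bank with the sparrow.  [the south bank: the beetle, the mantis, the snake, the toad | the north bank: the sparrow]
2. Courier goes back to the south bank alone.  [the south bank: the beetle, the mantis, the snake, the toad | the north bank: the sparrow]
3. Courier goes to the north bank with the toad.  [the south bank: the beetle, the mantis, the snake | the north bank: the sparrow, the toad]
4. Courier goes back to the south bank alone.  [the south bank: the beetle, the mantis, the snake | the north bank: the sparrow, the toad]
5. Courier goes to the north bank with the snake.  [the south bank: the beetle, the mantis | the north bank: the snake, the sparrow, the toad]
6. Courier goes back to the south bank alone.  [the south bank: the beetle, the mantis | the north bank: the snake, the sparrow, the toad]
7. Courier goes to the north bank with the mantis.  [the south bank: the beetle | the north bank: the mantis, the snake, the sparrow, the toad]
8. Courier goes back to the south bank alone.  [the south bank: the beetle | the north bank: the mantis, the snake, the sparrow, the toad]
9. Courier goes to the north bank with the beetle.  [the south bank: — | the north bank: the beetle, the mantis, the snake, the sparrow, the toad]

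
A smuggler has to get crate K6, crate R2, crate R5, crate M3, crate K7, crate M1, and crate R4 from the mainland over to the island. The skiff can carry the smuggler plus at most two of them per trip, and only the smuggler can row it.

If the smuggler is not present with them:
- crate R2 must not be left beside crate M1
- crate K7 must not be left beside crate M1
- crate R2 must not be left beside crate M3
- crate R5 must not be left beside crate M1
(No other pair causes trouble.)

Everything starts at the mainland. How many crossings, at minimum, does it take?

Counting alone: the smuggler can take at most 2 across per trip to the island, so moving all 7 needs at least 4 loaded trips out, with a return between consecutive ones — at least 7 crossings.
The plan below uses exactly 7 crossings, so it is optimal:
1. Smuggler goes to the island with crate M1 and crate R2.
2. Smuggler goes back to the mainland with crate M1.
3. Smuggler goes to the island with crate K7 and crate R5.
4. Smuggler goes back to the mainland alone.
5. Smuggler goes to the island with crate K6 and crate R4.
6. Smuggler goes back to the mainland alone.
7. Smuggler goes to the island with crate M1 and crate M3.

7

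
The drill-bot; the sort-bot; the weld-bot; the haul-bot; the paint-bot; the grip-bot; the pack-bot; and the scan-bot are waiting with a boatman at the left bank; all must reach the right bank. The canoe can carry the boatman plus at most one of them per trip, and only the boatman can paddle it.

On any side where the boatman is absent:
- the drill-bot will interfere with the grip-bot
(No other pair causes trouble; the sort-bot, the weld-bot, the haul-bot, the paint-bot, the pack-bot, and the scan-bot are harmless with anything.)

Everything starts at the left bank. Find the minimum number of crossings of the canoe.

Counting alone: the boatman can take at most 1 across per trip to the right bank, so moving all 8 needs at least 8 loaded trips out, with a return between consecutive ones — at least 15 crossings.
The plan below uses exactly 15 crossings, so it is optimal:
1. Boatman goes to the right bank with the drill-bot.  [the left bank: the grip-bot, the haul-bot, the pack-bot, the paint-bot, the scan-bot, the sort-bot, the weld-bot | the right bank: the drill-bot]
2. Boatman goes back to the left bank alone.  [the left bank: the grip-bot, the haul-bot, the pack-bot, the paint-bot, the scan-bot, the sort-bot, the weld-bot | the right bank: the drill-bot]
3. Boatman goes to the right bank with the sort-bot.  [the left bank: the grip-bot, the haul-bot, the pack-bot, the paint-bot, the scan-bot, the weld-bot | the right bank: the drill-bot, the sort-bot]
4. Boatman goes back to the left bank alone.  [the left bank: the grip-bot, the haul-bot, the pack-bot, the paint-bot, the scan-bot, the weld-bot | the right bank: the drill-bot, the sort-bot]
5. Boatman goes to the right bank with the weld-bot.  [the left bank: the grip-bot, the haul-bot, the pack-bot, the paint-bot, the scan-bot | the right bank: the drill-bot, the sort-bot, the weld-bot]
6. Boatman goes back to the left bank alone.  [the left bank: the grip-bot, the haul-bot, the pack-bot, the paint-bot, the scan-bot | the right bank: the drill-bot, the sort-bot, the weld-bot]
7. Boatman goes to the right bank with the haul-bot.  [the left bank: the grip-bot, the pack-bot, the paint-bot, the scan-bot | the right bank: the drill-bot, the haul-bot, the sort-bot, the weld-bot]
8. Boatman goes back to the left bank alone.  [the left bank: the grip-bot, the pack-bot, the paint-bot, the scan-bot | the right bank: the drill-bot, the haul-bot, the sort-bot, the weld-bot]
9. Boatman goes to the right bank with the paint-bot.  [the left bank: the grip-bot, the pack-bot, the scan-bot | the right bank: the drill-bot, the haul-bot, the paint-bot, the sort-bot, the weld-bot]
10. Boatman goes back to the left bank alone.  [the left bank: the grip-bot, the pack-bot, the scan-bot | the right bank: the drill-bot, the haul-bot, the paint-bot, the sort-bot, the weld-bot]
11. Boatman goes to the right bank with the pack-bot.  [the left bank: the grip-bot, the scan-bot | the right bank: the drill-bot, the haul-bot, the pack-bot, the paint-bot, the sort-bot, the weld-bot]
12. Boatman goes back to the left bank alone.  [the left bank: the grip-bot, the scan-bot | the right bank: the drill-bot, the haul-bot, the pack-bot, the paint-bot, the sort-bot, the weld-bot]
13. Boatman goes to the right bank with the scan-bot.  [the left bank: the grip-bot | the right bank: the drill-bot, the haul-bot, the pack-bot, the paint-bot, the scan-bot, the sort-bot, the weld-bot]
14. Boatman goes back to the left bank alone.  [the left bank: the grip-bot | the right bank: the drill-bot, the haul-bot, the pack-bot, the paint-bot, the scan-bot, the sort-bot, the weld-bot]
15. Boatman goes to the right bank with the grip-bot.  [the left bank: — | the right bank: the drill-bot, the grip-bot, the haul-bot, the pack-bot, the paint-bot, the scan-bot, the sort-bot, the weld-bot]

15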